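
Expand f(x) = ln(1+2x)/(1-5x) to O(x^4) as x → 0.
2*x + 8*x**2 + 128*x**3/3 + O(x**4)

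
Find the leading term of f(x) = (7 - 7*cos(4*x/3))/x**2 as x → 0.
56/9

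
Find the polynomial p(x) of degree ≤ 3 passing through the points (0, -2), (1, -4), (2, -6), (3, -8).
-2*x - 2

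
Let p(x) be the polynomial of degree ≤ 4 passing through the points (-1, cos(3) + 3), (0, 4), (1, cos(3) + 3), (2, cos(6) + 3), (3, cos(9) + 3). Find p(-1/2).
-5*cos(9)/128 + 7*cos(6)/32 - 35*cos(3)/128 + 131/32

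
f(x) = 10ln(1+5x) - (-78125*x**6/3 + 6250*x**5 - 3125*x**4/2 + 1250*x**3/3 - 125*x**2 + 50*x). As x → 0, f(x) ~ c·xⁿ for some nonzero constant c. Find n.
7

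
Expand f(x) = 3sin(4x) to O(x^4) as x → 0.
12*x - 32*x**3 + O(x**4)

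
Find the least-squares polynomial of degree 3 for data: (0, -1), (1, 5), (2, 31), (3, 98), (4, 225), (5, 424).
-44/63 + (-101/189)x + (613/252)x² + (317/108)x³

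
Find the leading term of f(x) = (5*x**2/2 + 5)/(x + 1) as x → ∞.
5*x/2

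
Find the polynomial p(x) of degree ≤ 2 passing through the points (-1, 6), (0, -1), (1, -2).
3*x**2 - 4*x - 1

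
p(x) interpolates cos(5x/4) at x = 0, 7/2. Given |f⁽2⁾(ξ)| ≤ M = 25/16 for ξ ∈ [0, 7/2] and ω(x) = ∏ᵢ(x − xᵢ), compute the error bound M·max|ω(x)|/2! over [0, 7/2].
1225/512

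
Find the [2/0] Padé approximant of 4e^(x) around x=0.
2*x**2 + 4*x + 4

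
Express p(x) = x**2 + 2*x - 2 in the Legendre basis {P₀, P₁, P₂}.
(-5/3)P₀ + (2)P₁ + (2/3)P₂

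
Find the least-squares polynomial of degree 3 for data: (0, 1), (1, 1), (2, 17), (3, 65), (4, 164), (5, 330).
41/42 + (-461/252)x + (-11/12)x² + (26/9)x³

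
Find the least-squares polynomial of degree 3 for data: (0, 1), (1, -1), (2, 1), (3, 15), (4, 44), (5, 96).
131/126 + (-2063/756)x + (-17/36)x² + (26/27)x³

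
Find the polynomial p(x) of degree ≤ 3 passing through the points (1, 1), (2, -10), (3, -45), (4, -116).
-2*x**3 + 3*x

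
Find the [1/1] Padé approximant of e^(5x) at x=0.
(5*x/2 + 1)/(1 - 5*x/2)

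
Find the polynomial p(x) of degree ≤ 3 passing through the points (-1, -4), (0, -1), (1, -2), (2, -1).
x**3 - 2*x**2 - 1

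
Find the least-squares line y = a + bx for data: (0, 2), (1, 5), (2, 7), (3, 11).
a = 19/10, b = 29/10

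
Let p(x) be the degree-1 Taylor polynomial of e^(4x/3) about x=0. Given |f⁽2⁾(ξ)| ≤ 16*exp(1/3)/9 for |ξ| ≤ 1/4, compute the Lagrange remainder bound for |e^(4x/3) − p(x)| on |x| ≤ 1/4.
exp(1/3)/18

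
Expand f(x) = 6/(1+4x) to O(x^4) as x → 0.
6 - 24*x + 96*x**2 - 384*x**3 + O(x**4)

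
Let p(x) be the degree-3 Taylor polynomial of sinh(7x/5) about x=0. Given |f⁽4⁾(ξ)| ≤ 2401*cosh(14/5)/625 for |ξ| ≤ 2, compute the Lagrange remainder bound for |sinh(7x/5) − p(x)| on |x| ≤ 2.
4802*cosh(14/5)/1875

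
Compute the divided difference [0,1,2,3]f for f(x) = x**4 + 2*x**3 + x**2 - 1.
8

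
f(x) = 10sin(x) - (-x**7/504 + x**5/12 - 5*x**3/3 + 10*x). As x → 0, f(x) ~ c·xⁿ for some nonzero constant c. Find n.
9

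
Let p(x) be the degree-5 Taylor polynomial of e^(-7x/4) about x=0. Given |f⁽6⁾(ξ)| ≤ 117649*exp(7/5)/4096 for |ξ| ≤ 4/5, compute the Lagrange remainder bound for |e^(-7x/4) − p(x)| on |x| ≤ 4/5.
117649*exp(7/5)/11250000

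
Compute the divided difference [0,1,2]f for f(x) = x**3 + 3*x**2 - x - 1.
6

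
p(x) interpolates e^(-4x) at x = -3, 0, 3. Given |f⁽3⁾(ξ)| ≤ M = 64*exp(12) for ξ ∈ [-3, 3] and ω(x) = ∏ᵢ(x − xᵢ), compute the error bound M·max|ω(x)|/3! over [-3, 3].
64*sqrt(3)*exp(12)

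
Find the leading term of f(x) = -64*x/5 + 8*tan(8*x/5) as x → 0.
4096*x**3/375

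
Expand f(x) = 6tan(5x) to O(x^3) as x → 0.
30*x + O(x**3)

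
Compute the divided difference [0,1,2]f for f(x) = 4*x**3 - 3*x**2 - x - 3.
9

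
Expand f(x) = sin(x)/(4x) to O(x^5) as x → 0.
1/4 - x**2/24 + x**4/480 + O(x**5)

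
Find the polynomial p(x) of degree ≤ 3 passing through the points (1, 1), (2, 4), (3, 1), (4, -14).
-x**3 + 3*x**2 + x - 2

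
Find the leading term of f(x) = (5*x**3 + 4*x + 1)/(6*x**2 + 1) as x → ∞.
5*x/6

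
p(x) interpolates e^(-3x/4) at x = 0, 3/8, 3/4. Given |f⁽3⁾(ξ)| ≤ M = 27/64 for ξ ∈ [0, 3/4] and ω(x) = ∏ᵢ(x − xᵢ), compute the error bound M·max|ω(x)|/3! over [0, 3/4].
27*sqrt(3)/32768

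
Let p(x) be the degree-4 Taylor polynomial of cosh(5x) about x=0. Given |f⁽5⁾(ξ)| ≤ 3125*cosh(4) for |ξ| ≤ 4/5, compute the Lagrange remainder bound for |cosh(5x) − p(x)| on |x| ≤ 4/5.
128*cosh(4)/15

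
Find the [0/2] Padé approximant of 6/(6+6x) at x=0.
1/(x + 1)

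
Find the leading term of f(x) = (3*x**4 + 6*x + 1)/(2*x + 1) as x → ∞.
3*x**3/2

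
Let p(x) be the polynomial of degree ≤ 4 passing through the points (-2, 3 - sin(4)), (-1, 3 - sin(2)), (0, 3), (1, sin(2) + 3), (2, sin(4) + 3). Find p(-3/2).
-7*sin(2)/8 - 5*sin(4)/16 + 3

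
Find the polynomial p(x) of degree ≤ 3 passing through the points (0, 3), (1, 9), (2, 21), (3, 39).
3*x**2 + 3*x + 3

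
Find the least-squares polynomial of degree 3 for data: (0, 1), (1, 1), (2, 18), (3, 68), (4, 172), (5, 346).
121/126 + (-1339/756)x + (-37/36)x² + (82/27)x³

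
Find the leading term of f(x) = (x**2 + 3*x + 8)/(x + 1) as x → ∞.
x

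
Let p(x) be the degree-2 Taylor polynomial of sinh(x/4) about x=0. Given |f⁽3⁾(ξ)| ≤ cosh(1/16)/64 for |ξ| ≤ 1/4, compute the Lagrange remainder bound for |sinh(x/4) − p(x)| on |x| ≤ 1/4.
cosh(1/16)/24576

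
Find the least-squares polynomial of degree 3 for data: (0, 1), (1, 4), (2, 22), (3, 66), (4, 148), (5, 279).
125/126 + (-419/756)x + (61/36)x² + (103/54)x³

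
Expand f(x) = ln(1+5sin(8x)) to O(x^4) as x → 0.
40*x - 800*x**2 + 62720*x**3/3 + O(x**4)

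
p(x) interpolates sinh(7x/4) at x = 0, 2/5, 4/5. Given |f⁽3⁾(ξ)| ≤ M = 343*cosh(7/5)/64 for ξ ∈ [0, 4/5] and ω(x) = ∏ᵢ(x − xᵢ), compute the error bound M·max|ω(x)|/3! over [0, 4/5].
343*sqrt(3)*cosh(7/5)/27000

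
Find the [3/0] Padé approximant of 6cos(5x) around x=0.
6 - 75*x**2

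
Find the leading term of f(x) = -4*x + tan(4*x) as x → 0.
64*x**3/3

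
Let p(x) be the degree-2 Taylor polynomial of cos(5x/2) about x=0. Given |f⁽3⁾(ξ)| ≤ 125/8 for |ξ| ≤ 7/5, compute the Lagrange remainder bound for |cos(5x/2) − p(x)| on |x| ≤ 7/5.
343/48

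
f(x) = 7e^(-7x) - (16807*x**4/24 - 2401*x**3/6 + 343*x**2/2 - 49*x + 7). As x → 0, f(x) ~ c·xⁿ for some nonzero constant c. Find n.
5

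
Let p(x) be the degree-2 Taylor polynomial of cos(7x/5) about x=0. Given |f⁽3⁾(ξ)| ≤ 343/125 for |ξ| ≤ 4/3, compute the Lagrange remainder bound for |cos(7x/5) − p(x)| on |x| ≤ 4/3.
10976/10125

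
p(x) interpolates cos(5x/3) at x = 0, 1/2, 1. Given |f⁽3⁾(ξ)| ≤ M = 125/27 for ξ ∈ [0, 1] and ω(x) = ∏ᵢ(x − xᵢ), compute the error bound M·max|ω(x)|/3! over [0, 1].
125*sqrt(3)/5832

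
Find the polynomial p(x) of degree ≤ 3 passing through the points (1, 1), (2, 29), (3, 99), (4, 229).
3*x**3 + 3*x**2 - 2*x - 3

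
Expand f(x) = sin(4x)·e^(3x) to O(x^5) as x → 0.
4*x + 12*x**2 + 22*x**3/3 - 14*x**4 + O(x**5)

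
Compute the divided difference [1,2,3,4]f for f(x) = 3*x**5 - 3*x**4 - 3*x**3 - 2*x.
162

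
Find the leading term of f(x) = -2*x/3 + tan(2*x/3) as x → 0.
8*x**3/81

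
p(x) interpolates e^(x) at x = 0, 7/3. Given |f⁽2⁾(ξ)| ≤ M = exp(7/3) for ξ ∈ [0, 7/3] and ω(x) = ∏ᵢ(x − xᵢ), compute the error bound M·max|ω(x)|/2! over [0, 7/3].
49*exp(7/3)/72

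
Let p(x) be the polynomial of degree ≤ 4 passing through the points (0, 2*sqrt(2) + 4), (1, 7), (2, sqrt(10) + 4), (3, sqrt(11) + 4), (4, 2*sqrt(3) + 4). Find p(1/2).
-35*sqrt(10)/64 - 5*sqrt(3)/64 + 7*sqrt(11)/32 + 35*sqrt(2)/64 + 233/32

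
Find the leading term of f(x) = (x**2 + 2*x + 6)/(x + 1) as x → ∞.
x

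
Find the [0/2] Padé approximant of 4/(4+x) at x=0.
1/(x/4 + 1)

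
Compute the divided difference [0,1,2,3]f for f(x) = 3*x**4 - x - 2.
18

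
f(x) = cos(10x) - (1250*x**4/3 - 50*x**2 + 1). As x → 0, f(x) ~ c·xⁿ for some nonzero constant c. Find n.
6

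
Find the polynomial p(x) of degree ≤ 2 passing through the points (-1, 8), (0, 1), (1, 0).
3*x**2 - 4*x + 1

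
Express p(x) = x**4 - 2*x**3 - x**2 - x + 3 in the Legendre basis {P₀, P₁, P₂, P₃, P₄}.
(43/15)P₀ + (-11/5)P₁ + (-2/21)P₂ + (-4/5)P₃ + (8/35)P₄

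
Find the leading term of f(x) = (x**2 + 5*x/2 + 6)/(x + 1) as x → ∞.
x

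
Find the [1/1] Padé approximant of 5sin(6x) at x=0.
30*x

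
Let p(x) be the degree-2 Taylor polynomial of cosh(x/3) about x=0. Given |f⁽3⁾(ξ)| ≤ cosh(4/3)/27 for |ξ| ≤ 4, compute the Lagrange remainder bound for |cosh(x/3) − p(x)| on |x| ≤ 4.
32*cosh(4/3)/81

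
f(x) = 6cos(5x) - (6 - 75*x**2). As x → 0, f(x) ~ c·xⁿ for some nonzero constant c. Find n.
4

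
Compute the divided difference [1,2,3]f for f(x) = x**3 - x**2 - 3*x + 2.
5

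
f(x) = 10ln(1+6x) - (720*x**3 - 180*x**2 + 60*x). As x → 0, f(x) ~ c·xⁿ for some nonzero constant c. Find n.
4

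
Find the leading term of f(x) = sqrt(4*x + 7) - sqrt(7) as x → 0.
2*sqrt(7)*x/7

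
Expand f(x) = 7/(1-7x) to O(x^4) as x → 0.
7 + 49*x + 343*x**2 + 2401*x**3 + O(x**4)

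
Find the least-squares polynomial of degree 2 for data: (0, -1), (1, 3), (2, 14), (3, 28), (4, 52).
-6/7 + (57/70)x + (43/14)x²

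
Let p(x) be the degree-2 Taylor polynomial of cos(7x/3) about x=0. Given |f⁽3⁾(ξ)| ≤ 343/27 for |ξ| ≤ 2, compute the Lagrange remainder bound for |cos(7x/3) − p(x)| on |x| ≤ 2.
1372/81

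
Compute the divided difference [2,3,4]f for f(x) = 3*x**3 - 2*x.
27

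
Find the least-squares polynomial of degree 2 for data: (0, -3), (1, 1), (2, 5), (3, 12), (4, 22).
-93/35 + (127/70)x + (15/14)x²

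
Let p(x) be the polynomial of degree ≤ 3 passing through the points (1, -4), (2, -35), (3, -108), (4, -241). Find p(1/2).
11/8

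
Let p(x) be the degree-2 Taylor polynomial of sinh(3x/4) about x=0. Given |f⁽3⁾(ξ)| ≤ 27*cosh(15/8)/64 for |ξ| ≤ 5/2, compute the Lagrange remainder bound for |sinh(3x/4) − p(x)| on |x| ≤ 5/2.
1125*cosh(15/8)/1024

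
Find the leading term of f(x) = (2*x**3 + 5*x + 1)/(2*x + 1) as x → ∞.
x**2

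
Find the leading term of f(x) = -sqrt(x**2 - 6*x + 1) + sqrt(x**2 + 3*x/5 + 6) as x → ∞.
33/10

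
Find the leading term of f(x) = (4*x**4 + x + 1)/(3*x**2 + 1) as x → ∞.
4*x**2/3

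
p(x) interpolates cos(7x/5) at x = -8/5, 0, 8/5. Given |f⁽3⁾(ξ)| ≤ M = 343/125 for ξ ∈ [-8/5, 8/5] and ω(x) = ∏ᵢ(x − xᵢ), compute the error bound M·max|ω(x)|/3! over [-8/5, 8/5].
175616*sqrt(3)/421875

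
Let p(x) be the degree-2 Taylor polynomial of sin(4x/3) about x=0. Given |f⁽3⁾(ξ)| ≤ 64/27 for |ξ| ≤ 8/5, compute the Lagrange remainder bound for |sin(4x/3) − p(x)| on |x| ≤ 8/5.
16384/10125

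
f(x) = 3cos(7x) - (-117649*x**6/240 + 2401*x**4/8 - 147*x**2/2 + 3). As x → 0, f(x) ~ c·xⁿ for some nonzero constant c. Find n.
8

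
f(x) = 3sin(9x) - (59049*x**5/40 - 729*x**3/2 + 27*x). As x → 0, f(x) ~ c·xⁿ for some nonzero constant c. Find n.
7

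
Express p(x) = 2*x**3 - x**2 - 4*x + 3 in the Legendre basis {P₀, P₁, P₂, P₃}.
(8/3)P₀ + (-14/5)P₁ + (-2/3)P₂ + (4/5)P₃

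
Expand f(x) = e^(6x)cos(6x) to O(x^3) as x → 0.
1 + 6*x + O(x**3)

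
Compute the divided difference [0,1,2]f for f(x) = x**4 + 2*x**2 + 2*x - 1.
9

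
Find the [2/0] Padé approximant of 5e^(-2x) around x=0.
10*x**2 - 10*x + 5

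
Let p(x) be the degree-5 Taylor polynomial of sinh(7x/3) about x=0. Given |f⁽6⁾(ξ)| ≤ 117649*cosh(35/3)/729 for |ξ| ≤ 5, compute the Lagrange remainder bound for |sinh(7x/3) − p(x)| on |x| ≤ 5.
367653125*cosh(35/3)/104976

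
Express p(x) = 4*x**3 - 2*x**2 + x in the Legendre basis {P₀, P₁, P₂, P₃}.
(-2/3)P₀ + (17/5)P₁ + (-4/3)P₂ + (8/5)P₃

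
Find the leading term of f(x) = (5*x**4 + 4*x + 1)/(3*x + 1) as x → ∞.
5*x**3/3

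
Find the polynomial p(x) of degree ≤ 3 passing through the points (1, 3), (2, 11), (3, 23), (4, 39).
2*x**2 + 2*x - 1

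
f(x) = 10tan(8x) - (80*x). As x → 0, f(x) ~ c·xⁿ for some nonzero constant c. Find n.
3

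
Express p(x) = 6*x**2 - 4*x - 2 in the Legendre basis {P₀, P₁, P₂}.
(-4)P₁ + (4)P₂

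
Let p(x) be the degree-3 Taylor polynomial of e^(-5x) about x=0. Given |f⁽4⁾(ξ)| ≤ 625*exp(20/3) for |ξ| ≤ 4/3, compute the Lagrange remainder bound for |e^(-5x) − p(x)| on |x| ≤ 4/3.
20000*exp(20/3)/243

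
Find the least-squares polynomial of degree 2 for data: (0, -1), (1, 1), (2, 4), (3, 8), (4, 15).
-29/35 + (53/70)x + (11/14)x²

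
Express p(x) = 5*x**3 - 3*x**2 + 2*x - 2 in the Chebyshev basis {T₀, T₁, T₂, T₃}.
(-7/2)T₀ + (23/4)T₁ + (-3/2)T₂ + (5/4)T₃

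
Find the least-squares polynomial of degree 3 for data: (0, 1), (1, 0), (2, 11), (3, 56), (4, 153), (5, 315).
83/63 + (-203/54)x + (-367/252)x² + (319/108)x³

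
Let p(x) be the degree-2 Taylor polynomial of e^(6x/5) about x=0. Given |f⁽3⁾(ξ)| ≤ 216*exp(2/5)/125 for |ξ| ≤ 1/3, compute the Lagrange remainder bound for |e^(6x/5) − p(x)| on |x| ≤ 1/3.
4*exp(2/5)/375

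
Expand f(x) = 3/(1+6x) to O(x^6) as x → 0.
3 - 18*x + 108*x**2 - 648*x**3 + 3888*x**4 - 23328*x**5 + O(x**6)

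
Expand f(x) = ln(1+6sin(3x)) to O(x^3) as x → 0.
18*x - 162*x**2 + O(x**3)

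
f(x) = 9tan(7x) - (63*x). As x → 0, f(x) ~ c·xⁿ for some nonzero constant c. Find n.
3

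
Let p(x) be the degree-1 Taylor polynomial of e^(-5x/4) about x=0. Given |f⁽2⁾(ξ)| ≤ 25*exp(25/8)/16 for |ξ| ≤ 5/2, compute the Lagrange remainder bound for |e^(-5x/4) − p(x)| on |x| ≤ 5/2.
625*exp(25/8)/128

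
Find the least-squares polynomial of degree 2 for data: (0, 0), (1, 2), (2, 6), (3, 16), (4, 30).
2/7 + (-41/35)x + (15/7)x²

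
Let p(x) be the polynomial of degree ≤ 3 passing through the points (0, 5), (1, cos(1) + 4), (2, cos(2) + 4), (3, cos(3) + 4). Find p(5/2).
15*cos(2)/16 + 5*cos(3)/16 - 5*cos(1)/16 + 65/16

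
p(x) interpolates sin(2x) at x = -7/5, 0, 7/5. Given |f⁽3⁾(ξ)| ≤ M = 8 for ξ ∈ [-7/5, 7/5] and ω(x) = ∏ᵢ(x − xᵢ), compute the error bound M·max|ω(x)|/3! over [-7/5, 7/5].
2744*sqrt(3)/3375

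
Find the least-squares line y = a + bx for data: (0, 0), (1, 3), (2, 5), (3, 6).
a = 1/2, b = 2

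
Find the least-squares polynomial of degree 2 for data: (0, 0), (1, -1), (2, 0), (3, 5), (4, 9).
-1/5 + (-8/5)x + x²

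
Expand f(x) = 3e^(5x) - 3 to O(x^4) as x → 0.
15*x + 75*x**2/2 + 125*x**3/2 + O(x**4)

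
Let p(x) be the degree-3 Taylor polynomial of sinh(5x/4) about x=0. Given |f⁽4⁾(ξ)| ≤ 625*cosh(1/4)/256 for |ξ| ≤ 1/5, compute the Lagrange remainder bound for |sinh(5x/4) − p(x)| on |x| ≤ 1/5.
cosh(1/4)/6144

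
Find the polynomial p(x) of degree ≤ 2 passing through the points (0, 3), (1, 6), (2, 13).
2*x**2 + x + 3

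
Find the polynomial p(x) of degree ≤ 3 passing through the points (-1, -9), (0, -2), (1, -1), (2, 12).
3*x**3 - 3*x**2 + x - 2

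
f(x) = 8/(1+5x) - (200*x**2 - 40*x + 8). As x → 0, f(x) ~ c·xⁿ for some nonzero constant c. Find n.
3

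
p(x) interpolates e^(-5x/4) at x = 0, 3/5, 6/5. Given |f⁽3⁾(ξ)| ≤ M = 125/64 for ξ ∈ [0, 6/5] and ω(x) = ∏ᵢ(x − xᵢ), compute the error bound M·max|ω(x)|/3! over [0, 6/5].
sqrt(3)/64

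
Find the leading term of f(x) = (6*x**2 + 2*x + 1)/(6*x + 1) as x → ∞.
x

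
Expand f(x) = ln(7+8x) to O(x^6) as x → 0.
log(7) + 8*x/7 - 32*x**2/49 + 512*x**3/1029 - 1024*x**4/2401 + 32768*x**5/84035 + O(x**6)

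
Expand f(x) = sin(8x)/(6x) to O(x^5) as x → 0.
4/3 - 128*x**2/9 + 2048*x**4/45 + O(x**5)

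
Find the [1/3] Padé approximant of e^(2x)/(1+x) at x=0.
(x + 1)/(2*x**3/3 - x**2 + 1)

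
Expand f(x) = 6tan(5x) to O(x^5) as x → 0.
30*x + 250*x**3 + O(x**5)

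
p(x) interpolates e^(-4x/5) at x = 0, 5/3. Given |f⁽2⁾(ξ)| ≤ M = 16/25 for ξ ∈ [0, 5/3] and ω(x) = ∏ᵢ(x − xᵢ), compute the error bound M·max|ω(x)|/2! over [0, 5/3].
2/9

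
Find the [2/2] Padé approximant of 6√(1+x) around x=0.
(15*x**2/8 + 15*x/2 + 6)/(x**2/16 + 3*x/4 + 1)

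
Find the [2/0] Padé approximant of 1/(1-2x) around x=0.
4*x**2 + 2*x + 1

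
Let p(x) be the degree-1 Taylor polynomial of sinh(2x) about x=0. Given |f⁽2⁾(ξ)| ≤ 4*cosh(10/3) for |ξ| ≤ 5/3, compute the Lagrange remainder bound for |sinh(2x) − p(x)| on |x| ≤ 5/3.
50*cosh(10/3)/9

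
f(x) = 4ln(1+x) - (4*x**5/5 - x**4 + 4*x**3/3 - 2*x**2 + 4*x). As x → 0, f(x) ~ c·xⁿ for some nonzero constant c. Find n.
6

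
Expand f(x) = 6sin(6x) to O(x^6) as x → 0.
36*x - 216*x**3 + 1944*x**5/5 + O(x**6)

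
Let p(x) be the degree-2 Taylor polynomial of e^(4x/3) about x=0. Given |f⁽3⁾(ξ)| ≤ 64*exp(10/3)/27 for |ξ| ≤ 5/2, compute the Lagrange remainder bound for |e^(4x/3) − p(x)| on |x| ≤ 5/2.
500*exp(10/3)/81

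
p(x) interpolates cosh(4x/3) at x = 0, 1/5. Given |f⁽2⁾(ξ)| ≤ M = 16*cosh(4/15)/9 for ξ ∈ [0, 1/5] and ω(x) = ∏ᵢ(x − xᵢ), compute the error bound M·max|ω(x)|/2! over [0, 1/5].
2*cosh(4/15)/225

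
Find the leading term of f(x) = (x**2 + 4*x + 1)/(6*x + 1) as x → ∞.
x/6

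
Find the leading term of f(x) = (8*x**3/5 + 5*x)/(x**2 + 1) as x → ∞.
8*x/5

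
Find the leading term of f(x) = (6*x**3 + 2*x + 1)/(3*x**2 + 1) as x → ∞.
2*x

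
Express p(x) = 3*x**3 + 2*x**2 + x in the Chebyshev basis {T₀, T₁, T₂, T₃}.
T₀ + (13/4)T₁ + T₂ + (3/4)T₃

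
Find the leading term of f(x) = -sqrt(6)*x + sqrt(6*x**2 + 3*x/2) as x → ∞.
sqrt(6)/8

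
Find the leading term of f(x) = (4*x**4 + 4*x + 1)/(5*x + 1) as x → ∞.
4*x**3/5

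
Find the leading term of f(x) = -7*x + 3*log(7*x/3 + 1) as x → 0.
-49*x**2/6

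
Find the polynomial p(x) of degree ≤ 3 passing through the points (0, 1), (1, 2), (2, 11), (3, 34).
x**3 + x**2 - x + 1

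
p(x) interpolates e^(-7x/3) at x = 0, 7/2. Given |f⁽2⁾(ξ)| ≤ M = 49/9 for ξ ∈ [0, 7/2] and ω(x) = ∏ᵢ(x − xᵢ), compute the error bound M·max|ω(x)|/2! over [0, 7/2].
2401/288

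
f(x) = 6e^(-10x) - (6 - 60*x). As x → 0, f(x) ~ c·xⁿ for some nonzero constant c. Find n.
2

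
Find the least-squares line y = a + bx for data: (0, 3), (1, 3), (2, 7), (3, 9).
a = 11/5, b = 11/5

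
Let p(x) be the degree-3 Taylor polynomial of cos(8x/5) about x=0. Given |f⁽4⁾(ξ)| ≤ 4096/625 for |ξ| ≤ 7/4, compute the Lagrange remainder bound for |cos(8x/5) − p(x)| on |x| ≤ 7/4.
4802/1875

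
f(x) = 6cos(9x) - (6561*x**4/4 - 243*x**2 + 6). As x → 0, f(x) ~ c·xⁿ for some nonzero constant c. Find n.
6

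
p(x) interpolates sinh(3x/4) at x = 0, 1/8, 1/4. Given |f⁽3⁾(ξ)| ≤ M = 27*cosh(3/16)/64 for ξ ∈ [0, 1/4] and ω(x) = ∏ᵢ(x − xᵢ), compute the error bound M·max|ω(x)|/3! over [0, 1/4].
sqrt(3)*cosh(3/16)/32768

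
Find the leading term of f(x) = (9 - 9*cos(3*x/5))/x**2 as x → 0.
81/50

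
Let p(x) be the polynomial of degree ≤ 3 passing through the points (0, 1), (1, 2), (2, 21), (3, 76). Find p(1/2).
3/8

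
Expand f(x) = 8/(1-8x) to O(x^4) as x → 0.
8 + 64*x + 512*x**2 + 4096*x**3 + O(x**4)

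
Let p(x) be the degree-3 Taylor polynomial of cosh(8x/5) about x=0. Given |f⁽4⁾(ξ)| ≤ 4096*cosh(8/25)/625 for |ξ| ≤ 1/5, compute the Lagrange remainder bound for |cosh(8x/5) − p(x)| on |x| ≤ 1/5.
512*cosh(8/25)/1171875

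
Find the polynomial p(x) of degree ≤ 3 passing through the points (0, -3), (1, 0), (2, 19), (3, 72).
3*x**3 - x**2 + x - 3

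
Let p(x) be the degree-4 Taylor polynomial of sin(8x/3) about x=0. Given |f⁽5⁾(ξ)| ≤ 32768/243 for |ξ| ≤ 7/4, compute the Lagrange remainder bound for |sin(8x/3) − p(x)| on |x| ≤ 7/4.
67228/3645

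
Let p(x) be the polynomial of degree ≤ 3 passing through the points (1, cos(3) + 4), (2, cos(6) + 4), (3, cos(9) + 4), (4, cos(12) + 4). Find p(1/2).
35*cos(3)/16 - 35*cos(6)/16 + 21*cos(9)/16 - 5*cos(12)/16 + 4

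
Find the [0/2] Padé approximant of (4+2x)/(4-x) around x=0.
1/(3*x**2/8 - 3*x/4 + 1)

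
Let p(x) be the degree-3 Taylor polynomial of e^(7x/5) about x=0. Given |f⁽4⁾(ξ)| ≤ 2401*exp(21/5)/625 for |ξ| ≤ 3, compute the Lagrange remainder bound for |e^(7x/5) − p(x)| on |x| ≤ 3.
64827*exp(21/5)/5000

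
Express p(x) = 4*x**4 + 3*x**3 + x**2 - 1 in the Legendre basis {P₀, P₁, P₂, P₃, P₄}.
(2/15)P₀ + (9/5)P₁ + (62/21)P₂ + (6/5)P₃ + (32/35)P₄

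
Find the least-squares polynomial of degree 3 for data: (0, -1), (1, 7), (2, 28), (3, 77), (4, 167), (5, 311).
-58/63 + (998/189)x + (8/63)x² + (61/27)x³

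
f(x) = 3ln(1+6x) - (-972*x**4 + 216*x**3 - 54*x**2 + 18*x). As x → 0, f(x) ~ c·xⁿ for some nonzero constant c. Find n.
5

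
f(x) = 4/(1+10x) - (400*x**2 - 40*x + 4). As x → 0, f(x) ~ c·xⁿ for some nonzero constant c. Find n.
3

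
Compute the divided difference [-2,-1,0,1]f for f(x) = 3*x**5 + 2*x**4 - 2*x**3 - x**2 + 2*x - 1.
9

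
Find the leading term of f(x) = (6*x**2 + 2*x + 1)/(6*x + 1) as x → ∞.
x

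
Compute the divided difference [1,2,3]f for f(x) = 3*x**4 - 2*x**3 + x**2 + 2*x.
64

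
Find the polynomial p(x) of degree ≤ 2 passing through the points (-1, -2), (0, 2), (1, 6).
4*x + 2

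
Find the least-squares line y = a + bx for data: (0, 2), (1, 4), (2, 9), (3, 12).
a = 3/2, b = 7/2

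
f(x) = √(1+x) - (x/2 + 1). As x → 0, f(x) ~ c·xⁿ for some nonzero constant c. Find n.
2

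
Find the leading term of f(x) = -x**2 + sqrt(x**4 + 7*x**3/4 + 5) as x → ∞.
7*x/8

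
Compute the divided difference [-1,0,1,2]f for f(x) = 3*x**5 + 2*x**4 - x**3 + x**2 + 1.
18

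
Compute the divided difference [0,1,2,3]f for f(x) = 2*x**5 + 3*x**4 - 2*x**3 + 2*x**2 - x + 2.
66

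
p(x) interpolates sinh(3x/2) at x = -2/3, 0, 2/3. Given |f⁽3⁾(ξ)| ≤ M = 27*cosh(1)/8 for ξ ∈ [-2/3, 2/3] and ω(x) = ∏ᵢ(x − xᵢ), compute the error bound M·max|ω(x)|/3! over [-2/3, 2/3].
sqrt(3)*cosh(1)/27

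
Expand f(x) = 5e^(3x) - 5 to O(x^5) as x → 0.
15*x + 45*x**2/2 + 45*x**3/2 + 135*x**4/8 + O(x**5)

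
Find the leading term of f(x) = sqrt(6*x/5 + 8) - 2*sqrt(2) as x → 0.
3*sqrt(2)*x/20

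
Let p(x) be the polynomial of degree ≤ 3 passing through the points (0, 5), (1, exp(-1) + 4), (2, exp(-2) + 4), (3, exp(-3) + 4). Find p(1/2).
(-5*e + 1 + 15*exp(2) + 69*exp(3))*exp(-3)/16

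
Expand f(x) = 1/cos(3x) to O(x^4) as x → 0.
1 + 9*x**2/2 + O(x**4)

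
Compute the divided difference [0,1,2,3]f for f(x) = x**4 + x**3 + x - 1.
7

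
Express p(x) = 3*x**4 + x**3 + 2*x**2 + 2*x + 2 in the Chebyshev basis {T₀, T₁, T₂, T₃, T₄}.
(33/8)T₀ + (11/4)T₁ + (5/2)T₂ + (1/4)T₃ + (3/8)T₄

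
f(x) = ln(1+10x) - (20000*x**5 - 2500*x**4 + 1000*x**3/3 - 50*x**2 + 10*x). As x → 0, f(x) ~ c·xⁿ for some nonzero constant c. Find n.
6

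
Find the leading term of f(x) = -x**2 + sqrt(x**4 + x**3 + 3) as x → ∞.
x/2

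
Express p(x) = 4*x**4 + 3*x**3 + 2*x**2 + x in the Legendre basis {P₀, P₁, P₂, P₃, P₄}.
(22/15)P₀ + (14/5)P₁ + (76/21)P₂ + (6/5)P₃ + (32/35)P₄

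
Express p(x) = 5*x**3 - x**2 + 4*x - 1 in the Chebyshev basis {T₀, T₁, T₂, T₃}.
(-3/2)T₀ + (31/4)T₁ + (-1/2)T₂ + (5/4)T₃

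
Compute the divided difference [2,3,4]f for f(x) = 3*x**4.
165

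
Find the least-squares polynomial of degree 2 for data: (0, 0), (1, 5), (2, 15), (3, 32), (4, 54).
2/35 + (25/14)x + (41/14)x²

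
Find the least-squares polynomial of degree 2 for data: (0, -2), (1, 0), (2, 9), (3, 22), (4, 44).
-67/35 + (-41/35)x + (22/7)x²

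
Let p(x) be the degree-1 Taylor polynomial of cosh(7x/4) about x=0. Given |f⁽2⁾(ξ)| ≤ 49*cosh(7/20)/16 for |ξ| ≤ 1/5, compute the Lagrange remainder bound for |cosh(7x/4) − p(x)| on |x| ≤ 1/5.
49*cosh(7/20)/800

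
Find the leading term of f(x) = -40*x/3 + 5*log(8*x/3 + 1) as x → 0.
-160*x**2/9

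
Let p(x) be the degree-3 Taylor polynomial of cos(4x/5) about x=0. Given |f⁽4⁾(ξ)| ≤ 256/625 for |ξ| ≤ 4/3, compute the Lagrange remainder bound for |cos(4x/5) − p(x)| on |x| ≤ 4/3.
8192/151875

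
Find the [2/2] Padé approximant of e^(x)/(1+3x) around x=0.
(91*x**2/516 + 29*x/43 + 1)/(-503*x**2/516 + 115*x/43 + 1)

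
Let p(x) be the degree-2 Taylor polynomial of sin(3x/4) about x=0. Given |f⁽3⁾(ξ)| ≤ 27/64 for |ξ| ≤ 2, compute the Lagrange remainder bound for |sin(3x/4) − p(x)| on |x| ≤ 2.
9/16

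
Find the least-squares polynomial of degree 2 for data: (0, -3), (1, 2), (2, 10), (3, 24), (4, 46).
-87/35 + (4/7)x + (20/7)x²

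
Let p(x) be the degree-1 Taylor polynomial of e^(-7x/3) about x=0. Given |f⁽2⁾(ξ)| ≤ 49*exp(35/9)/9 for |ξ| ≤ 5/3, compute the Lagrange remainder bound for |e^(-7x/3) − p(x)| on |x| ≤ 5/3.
1225*exp(35/9)/162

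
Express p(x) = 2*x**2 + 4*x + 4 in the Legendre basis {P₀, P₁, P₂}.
(14/3)P₀ + (4)P₁ + (4/3)P₂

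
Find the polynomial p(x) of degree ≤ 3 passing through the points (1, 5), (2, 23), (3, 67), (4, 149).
2*x**3 + x**2 + x + 1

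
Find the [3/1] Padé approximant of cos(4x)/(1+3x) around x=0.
(32*x**3/9 - 56*x**2/3 + 32*x/9 + 1)/(59*x/9 + 1)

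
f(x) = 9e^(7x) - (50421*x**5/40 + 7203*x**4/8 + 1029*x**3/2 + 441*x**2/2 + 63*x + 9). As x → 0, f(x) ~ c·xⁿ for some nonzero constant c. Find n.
6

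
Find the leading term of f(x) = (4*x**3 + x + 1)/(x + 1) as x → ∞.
4*x**2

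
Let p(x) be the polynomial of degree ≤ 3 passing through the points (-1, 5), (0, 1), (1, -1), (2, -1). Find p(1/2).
-1/4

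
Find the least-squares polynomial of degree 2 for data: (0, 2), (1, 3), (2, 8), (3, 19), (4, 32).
66/35 + (-34/35)x + (15/7)x²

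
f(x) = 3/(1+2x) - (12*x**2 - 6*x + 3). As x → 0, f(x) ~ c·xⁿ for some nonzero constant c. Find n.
3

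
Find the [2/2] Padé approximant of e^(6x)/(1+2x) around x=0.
(3*x**2 + 2*x + 1)/(x**2 - 2*x + 1)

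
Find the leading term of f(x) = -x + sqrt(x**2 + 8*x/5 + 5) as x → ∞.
4/5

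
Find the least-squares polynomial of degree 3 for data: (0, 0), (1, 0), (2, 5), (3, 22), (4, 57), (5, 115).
1/14 + (-31/28)x + (-5/28)x² + x³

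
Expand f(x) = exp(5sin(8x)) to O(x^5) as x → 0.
1 + 40*x + 800*x**2 + 10240*x**3 + 89600*x**4 + O(x**5)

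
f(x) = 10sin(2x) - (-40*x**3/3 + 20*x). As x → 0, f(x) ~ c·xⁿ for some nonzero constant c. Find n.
5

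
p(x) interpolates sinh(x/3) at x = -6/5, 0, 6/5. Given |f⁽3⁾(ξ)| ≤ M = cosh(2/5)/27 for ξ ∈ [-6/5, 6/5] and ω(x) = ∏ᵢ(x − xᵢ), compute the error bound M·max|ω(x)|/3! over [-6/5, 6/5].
8*sqrt(3)*cosh(2/5)/3375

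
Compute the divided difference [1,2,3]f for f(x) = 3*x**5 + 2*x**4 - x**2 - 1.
319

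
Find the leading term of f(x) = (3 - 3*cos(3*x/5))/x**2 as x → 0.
27/50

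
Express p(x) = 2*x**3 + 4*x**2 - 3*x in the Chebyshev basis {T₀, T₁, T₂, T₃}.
(2)T₀ + (-3/2)T₁ + (2)T₂ + (1/2)T₃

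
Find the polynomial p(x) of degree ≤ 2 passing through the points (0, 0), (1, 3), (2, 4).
-x**2 + 4*x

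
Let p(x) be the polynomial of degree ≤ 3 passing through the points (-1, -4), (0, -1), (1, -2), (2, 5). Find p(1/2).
-7/4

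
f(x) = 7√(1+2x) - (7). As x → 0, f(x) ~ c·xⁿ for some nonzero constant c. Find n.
1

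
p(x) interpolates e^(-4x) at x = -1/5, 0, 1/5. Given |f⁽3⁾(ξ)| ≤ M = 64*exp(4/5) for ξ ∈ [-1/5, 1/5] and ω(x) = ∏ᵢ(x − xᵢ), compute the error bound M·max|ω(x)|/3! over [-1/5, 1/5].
64*sqrt(3)*exp(4/5)/3375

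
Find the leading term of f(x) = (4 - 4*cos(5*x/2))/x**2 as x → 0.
25/2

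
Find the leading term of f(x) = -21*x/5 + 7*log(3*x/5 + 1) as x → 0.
-63*x**2/50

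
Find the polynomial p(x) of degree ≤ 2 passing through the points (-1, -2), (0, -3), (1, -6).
-x**2 - 2*x - 3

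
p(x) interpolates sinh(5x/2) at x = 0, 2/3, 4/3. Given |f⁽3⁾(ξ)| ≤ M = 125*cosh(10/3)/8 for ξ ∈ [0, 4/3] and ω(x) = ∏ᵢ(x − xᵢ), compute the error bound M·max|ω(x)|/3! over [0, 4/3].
125*sqrt(3)*cosh(10/3)/729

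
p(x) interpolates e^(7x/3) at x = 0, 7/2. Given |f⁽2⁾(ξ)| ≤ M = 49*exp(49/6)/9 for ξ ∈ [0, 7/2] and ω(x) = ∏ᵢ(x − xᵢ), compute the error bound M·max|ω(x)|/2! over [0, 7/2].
2401*exp(49/6)/288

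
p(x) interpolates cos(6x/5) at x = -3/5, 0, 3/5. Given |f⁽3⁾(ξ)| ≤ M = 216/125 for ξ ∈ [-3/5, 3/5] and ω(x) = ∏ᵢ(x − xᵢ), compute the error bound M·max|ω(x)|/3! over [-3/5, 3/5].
216*sqrt(3)/15625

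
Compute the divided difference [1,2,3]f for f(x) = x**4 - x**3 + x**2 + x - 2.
20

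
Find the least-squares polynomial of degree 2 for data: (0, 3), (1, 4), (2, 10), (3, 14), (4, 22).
19/7 + (48/35)x + (6/7)x²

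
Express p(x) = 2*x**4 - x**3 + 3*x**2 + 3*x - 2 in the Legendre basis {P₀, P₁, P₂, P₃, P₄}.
(-3/5)P₀ + (12/5)P₁ + (22/7)P₂ + (-2/5)P₃ + (16/35)P₄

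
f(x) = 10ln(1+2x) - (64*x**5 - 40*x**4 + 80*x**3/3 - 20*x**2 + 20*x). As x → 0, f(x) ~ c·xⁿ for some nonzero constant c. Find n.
6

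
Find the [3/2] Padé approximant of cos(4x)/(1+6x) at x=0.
(352*x**3/7 - 176*x**2/21 - 6*x + 1)/(1 - 764*x**2/21)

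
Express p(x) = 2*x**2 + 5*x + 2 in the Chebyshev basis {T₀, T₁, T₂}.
(3)T₀ + (5)T₁ + T₂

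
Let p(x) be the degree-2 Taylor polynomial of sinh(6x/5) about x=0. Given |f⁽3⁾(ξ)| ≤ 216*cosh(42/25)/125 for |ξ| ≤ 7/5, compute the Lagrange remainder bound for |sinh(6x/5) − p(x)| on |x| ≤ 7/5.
12348*cosh(42/25)/15625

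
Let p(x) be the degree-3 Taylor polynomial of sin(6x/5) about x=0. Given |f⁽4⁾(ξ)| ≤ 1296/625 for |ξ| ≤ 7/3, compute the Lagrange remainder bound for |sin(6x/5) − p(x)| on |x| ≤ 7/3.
4802/1875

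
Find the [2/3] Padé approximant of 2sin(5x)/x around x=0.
(10 - 175*x**2/6)/(5*x**2/4 + 1)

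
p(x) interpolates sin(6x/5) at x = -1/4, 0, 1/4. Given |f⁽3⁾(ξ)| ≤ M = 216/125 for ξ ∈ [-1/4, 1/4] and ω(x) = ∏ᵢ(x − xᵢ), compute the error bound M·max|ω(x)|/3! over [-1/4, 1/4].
sqrt(3)/1000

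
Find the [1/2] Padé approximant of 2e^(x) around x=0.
(2*x/3 + 2)/(x**2/6 - 2*x/3 + 1)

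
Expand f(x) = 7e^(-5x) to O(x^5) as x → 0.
7 - 35*x + 175*x**2/2 - 875*x**3/6 + 4375*x**4/24 + O(x**5)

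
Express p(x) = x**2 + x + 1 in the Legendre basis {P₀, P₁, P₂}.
(4/3)P₀ + P₁ + (2/3)P₂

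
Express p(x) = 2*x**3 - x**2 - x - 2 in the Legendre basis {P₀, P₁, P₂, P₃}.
(-7/3)P₀ + (1/5)P₁ + (-2/3)P₂ + (4/5)P₃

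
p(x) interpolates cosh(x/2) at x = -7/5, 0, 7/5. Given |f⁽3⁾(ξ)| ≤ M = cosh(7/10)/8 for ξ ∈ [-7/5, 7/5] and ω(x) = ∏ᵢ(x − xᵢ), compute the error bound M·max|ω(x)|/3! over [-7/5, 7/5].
343*sqrt(3)*cosh(7/10)/27000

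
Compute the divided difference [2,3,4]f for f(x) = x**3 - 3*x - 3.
9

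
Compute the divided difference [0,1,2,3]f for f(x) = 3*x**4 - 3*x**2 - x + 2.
18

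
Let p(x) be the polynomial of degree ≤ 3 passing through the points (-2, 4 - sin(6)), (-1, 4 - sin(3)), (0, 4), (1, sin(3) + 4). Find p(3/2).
5*sin(6)/16 + 7*sin(3)/8 + 4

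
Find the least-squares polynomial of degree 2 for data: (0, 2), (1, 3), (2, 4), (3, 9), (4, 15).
11/5 + (-4/5)x + x²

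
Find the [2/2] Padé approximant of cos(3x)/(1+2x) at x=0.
(9*x**2/4 - 3*x + 1)/(3*x**2/4 - x + 1)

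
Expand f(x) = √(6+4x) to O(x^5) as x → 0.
sqrt(6) + sqrt(6)*x/3 - sqrt(6)*x**2/18 + sqrt(6)*x**3/54 - 5*sqrt(6)*x**4/648 + O(x**5)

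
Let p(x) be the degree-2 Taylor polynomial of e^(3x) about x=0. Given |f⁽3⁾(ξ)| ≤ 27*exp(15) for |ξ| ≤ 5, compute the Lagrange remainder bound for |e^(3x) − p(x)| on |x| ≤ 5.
1125*exp(15)/2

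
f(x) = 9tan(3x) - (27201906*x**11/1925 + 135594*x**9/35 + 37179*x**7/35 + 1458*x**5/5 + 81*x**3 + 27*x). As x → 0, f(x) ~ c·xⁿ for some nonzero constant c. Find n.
13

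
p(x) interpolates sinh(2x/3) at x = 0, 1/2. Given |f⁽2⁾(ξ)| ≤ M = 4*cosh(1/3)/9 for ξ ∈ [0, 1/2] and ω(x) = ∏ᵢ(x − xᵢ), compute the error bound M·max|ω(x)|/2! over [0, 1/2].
cosh(1/3)/72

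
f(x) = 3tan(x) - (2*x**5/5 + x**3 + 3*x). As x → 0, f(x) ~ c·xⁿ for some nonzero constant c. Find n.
7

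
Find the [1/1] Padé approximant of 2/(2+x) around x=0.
1/(x/2 + 1)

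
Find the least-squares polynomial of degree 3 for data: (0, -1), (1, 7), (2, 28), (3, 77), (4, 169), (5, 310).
-5/7 + (74/21)x + (37/28)x² + (25/12)x³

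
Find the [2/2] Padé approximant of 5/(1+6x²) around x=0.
5/(6*x**2 + 1)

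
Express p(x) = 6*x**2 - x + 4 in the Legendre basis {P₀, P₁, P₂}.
(6)P₀ - P₁ + (4)P₂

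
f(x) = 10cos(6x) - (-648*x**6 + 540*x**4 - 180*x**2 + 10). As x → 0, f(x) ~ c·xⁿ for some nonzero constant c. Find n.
8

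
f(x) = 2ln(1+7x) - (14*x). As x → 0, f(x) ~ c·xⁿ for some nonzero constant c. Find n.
2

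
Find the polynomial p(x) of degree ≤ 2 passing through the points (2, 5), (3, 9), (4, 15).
x**2 - x + 3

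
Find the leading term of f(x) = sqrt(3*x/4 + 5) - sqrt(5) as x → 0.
3*sqrt(5)*x/40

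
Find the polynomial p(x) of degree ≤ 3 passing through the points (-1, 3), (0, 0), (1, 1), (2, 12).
x**3 + 2*x**2 - 2*x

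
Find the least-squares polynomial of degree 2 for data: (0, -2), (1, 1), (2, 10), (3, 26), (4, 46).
-15/7 + (27/70)x + (41/14)x²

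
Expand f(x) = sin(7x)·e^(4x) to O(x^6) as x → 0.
7*x + 28*x**2 - 7*x**3/6 - 154*x**4 - 29113*x**5/120 + O(x**6)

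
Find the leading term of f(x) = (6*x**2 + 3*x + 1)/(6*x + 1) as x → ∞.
x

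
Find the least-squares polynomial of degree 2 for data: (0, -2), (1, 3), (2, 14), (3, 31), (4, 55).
-67/35 + (57/35)x + (22/7)x²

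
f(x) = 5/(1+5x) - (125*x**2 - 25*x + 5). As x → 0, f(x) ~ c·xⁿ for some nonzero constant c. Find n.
3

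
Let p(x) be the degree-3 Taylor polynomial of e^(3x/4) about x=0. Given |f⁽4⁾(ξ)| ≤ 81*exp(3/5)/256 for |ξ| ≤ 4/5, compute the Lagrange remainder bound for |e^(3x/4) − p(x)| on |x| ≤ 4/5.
27*exp(3/5)/5000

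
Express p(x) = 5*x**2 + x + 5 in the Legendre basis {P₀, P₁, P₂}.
(20/3)P₀ + P₁ + (10/3)P₂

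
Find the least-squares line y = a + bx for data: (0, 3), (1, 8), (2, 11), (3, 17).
a = 3, b = 9/2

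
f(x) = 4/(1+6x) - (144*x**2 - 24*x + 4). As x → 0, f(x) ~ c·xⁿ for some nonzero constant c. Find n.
3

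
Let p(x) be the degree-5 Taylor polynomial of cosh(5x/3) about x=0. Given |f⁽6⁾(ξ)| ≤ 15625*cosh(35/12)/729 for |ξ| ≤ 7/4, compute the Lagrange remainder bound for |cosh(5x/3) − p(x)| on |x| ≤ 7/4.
367653125*cosh(35/12)/429981696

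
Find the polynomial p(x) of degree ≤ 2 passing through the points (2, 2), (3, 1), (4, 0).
4 - x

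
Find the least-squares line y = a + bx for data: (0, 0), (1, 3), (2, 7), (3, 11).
a = -3/10, b = 37/10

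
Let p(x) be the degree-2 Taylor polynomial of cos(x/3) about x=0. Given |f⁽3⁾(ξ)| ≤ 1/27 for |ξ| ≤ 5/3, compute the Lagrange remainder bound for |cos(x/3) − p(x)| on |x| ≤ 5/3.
125/4374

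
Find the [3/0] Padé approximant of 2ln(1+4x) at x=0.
8*x*(16*x**2 - 6*x + 3)/3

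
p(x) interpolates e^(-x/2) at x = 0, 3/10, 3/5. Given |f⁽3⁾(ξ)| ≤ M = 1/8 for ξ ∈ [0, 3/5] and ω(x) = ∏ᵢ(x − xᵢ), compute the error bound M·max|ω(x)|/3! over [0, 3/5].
sqrt(3)/8000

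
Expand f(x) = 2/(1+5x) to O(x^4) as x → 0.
2 - 10*x + 50*x**2 - 250*x**3 + O(x**4)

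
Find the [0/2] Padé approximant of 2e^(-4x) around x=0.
2/(8*x**2 + 4*x + 1)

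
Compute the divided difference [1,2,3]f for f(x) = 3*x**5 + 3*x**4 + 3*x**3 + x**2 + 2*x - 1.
364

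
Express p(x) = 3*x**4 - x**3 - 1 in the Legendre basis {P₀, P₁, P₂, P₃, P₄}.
(-2/5)P₀ + (-3/5)P₁ + (12/7)P₂ + (-2/5)P₃ + (24/35)P₄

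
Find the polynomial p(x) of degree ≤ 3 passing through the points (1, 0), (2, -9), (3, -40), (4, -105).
-2*x**3 + x**2 + 2*x - 1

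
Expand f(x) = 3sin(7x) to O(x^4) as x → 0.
21*x - 343*x**3/2 + O(x**4)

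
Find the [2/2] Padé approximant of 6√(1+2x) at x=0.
(15*x**2/2 + 15*x + 6)/(x**2/4 + 3*x/2 + 1)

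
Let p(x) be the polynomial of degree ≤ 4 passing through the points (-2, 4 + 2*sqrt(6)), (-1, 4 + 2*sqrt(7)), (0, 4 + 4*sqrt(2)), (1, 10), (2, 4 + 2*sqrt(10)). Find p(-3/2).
-35*sqrt(2)/16 - 5*sqrt(10)/64 + 35*sqrt(6)/64 + 85/16 + 35*sqrt(7)/16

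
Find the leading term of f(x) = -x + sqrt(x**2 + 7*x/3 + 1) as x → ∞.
7/6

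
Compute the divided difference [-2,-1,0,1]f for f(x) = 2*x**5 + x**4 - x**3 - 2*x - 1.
7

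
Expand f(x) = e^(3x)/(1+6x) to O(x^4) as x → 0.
1 - 3*x + 45*x**2/2 - 261*x**3/2 + O(x**4)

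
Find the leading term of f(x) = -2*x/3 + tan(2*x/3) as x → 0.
8*x**3/81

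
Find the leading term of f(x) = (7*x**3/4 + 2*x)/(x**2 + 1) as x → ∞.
7*x/4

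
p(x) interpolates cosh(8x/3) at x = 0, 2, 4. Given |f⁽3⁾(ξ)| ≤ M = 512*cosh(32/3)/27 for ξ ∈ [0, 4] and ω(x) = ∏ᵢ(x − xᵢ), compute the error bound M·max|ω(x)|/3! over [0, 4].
4096*sqrt(3)*cosh(32/3)/729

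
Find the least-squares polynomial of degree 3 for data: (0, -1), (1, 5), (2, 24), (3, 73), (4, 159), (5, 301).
-62/63 + (82/27)x + (34/63)x² + (59/27)x³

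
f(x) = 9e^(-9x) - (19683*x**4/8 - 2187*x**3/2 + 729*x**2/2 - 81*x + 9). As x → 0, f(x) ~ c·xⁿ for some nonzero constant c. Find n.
5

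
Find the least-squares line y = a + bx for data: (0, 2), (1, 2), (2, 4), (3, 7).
a = 6/5, b = 17/10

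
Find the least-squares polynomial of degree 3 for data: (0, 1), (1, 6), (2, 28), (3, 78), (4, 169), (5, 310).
22/21 + (4/63)x + (61/21)x² + (17/9)x³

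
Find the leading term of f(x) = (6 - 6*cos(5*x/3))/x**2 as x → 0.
25/3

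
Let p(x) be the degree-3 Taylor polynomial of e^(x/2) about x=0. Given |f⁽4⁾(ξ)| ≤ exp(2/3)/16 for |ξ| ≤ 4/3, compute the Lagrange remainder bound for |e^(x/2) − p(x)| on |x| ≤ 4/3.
2*exp(2/3)/243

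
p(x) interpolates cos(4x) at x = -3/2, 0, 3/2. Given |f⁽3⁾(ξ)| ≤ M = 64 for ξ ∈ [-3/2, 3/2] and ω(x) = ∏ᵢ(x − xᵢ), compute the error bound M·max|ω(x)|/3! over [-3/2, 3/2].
8*sqrt(3)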